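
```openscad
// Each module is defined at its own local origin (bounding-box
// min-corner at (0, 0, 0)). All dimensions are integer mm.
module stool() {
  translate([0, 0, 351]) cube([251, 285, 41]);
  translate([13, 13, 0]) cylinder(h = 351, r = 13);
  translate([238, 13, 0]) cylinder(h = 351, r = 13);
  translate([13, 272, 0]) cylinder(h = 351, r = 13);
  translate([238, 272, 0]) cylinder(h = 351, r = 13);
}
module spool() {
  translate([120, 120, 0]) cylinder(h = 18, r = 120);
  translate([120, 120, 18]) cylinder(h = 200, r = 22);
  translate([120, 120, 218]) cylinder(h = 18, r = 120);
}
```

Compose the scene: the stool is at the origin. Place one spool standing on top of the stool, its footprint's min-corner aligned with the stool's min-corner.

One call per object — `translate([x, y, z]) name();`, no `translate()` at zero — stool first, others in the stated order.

stool();
translate([0, 0, 392]) spool();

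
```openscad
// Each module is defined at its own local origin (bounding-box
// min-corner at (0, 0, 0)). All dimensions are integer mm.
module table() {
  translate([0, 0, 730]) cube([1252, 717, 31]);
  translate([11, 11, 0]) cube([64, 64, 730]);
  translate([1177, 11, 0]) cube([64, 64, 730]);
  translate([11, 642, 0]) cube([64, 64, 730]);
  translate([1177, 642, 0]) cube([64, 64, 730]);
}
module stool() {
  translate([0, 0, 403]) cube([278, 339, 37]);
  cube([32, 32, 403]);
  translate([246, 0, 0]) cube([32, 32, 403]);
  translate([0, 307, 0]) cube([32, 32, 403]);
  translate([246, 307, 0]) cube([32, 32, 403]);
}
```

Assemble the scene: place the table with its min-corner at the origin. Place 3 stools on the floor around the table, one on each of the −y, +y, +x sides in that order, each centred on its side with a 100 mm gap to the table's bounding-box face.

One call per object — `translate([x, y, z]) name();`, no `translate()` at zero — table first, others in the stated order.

table();
translate([487, -439, 0]) stool();
translate([487, 817, 0]) stool();
translate([1352, 189, 0]) stool();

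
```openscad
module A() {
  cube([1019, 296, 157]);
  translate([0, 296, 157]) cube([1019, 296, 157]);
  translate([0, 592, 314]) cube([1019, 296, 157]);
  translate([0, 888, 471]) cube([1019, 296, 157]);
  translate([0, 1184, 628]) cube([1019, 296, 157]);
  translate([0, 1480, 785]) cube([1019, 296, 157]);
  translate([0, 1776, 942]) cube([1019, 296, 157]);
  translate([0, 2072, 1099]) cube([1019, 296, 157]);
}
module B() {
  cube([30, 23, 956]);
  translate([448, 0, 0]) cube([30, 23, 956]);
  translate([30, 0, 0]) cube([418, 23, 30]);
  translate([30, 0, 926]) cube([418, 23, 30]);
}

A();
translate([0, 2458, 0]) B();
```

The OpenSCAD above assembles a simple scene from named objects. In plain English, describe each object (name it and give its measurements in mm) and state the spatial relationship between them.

A is a straight staircase of 8 solid steps. Each step is 1019 mm wide (x), 296 mm deep (y, the going) and 157 mm tall (the rise). The first step rests on the floor; each subsequent step sits one going further in +y and one rise higher in +z, directly behind and above the previous step with no overlap.

B is a picture frame with a 418×896 mm rectangular opening (x by z) and a uniform 30 mm border on every side. Frame depth is 23 mm along y. It is built from two vertical stiles running the full outside height and two horizontal rails spanning the gap between the stiles.

The picture frame is on the floor beside the staircase on its +y side.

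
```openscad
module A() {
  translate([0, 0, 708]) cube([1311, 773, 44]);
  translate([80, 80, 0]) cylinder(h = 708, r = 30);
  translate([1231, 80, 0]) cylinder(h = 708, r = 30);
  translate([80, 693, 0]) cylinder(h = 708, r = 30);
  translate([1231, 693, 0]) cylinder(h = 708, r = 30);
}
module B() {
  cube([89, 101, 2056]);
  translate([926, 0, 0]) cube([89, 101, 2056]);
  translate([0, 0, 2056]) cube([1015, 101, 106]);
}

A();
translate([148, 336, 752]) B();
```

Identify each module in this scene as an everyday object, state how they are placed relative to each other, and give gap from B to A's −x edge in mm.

A is a table. B is a door frame. The door frame is on top of the table, centred. The gap from the door frame to the table's −x edge is 148 mm.

The door frame's min-x is at 148; the table's min-x is 0; gap = 148 mm.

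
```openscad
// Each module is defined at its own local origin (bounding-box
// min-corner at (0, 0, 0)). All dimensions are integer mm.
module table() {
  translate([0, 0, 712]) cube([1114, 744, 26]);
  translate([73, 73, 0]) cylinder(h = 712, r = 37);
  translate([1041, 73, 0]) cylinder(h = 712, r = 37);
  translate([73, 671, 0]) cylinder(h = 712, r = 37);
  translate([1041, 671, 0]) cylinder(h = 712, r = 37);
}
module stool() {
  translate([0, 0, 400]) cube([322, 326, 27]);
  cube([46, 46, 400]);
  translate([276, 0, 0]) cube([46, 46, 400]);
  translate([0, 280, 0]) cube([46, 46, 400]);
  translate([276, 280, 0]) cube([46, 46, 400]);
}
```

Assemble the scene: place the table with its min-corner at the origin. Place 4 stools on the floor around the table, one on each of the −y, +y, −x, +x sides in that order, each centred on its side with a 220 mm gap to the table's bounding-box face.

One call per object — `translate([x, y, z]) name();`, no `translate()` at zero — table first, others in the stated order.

table();
translate([396, -546, 0]) stool();
translate([396, 964, 0]) stool();
translate([-542, 209, 0]) stool();
translate([1334, 209, 0]) stool();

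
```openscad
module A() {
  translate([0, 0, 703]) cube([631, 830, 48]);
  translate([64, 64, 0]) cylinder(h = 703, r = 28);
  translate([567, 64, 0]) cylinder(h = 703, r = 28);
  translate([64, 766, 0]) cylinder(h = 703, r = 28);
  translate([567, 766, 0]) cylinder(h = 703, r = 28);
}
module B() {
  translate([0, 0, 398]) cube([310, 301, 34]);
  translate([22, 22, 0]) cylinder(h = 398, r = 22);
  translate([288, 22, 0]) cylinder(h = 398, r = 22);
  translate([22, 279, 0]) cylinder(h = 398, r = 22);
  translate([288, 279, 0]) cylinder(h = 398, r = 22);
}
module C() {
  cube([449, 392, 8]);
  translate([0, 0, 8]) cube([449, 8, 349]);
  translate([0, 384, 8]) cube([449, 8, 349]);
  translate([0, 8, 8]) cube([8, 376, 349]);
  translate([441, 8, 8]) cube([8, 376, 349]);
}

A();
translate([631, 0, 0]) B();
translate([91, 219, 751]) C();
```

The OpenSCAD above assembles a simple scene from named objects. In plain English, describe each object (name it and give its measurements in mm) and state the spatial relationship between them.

A is a table: top 631 mm (x) × 830 mm (y), 48 mm thick, upper face at z = 751 mm, on four round legs of 56 mm diameter, each leg's bounding box inset 36 mm from the nearest pair of top edges, running from z = 0 to the bottom of the top.

B is a four-legged stool. The seat is a 310×301×34 mm slab whose top surface is at z = 432 mm; four round legs, each 44 mm in diameter, run from the floor (z = 0) to the underside of the seat, each leg's axis is inset half a diameter from the nearest pair of seat edges (so the leg's bounding box is flush with the corner).

C is an open-topped rectangular box: outside dimensions 449×392×357 mm, with a uniform wall and base thickness of 8 mm. The base is a full 449×392 slab on the floor; four walls sit on top of the base. The front and back walls (the −y and +y sides) span the full width; the two side walls fit between them.

The stool is against the table's +x side, with their −y faces flush. The open box is on top of the table, centred.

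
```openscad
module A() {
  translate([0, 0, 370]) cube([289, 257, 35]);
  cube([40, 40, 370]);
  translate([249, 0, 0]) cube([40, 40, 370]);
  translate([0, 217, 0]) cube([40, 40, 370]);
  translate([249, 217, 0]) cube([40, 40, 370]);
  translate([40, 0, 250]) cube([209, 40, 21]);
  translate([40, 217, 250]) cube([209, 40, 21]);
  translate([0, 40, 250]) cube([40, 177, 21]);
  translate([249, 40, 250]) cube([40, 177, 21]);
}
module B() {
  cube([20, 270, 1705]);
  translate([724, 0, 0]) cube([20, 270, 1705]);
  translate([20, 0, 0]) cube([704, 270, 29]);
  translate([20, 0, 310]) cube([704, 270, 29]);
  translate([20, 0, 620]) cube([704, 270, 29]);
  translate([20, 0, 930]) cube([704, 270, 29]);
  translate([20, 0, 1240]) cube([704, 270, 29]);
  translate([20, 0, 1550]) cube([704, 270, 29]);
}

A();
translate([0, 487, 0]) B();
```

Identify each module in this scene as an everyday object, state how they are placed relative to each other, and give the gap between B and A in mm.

The bookshelf's nearest face is 230 mm from the stool's +y face.

A is a stool. B is a bookshelf. The bookshelf is on the floor beside the stool on its +y side. The gap between the bookshelf and the stool is 230 mm.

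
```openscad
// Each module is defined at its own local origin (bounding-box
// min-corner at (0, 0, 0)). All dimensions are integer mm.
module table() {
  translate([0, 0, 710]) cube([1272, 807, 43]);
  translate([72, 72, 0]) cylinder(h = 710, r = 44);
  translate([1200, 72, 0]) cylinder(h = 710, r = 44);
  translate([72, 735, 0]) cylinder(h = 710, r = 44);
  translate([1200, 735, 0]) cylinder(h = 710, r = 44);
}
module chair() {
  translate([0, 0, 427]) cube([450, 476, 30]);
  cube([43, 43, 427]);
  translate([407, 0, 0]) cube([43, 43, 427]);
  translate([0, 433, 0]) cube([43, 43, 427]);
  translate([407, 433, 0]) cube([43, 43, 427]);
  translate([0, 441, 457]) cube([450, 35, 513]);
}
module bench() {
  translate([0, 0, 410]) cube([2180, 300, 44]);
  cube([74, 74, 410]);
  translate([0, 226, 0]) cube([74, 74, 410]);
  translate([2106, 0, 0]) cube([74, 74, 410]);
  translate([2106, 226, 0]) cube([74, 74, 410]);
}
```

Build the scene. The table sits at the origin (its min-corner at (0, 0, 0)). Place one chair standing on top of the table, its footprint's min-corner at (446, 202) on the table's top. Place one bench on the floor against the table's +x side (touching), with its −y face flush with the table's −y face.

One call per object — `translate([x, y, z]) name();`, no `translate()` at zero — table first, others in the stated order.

table();
translate([446, 202, 753]) chair();
translate([1272, 0, 0]) bench();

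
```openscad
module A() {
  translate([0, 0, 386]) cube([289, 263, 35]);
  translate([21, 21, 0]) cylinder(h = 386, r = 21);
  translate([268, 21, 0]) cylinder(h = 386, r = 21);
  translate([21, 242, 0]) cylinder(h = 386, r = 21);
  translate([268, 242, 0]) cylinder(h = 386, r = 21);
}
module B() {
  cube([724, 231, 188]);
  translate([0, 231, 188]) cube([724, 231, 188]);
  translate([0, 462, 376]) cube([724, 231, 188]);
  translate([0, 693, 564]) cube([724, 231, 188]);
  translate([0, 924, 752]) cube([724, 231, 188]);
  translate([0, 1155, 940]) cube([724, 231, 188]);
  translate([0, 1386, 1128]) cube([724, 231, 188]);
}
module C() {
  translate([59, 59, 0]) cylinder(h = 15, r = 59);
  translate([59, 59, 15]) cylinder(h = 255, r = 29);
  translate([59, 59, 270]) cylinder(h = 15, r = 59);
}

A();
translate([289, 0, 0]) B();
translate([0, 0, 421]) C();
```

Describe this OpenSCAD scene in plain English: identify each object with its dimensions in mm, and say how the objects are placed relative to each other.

A is a simple wooden stool: a rectangular seat 289 mm (x) by 263 mm (y), 35 mm thick, top face at z = 421 mm, on four round legs, each 42 mm in diameter. The legs rest on z = 0, each leg's axis is inset half a diameter from the nearest pair of seat edges (so the leg's bounding box is flush with the corner).

B is a straight staircase of 7 solid steps. Each step is 724 mm wide (x), 231 mm deep (y, the going) and 188 mm tall (the rise). The first step rests on the floor; each subsequent step sits one going further in +y and one rise higher in +z, directly behind and above the previous step with no overlap.

C is a spool: two coaxial disc flanges of radius 59 mm and thickness 15 mm, joined by a core cylinder of radius 29 mm and height 255 mm. The lower flange rests on z = 0 and the three cylinders share a vertical axis.

The staircase is against the stool's +x side, with their −y faces flush. The spool is on top of the stool.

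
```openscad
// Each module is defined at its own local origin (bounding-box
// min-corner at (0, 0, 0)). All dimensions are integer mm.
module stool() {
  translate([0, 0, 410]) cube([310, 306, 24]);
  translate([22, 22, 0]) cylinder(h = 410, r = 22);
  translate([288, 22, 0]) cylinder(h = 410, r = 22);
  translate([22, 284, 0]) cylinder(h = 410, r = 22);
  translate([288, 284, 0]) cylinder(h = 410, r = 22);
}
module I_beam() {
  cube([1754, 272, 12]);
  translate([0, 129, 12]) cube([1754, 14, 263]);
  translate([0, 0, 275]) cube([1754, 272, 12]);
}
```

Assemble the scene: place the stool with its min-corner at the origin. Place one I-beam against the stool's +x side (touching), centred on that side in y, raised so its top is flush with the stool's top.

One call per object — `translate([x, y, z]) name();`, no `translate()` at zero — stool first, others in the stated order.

stool();
translate([310, 17, 147]) I_beam();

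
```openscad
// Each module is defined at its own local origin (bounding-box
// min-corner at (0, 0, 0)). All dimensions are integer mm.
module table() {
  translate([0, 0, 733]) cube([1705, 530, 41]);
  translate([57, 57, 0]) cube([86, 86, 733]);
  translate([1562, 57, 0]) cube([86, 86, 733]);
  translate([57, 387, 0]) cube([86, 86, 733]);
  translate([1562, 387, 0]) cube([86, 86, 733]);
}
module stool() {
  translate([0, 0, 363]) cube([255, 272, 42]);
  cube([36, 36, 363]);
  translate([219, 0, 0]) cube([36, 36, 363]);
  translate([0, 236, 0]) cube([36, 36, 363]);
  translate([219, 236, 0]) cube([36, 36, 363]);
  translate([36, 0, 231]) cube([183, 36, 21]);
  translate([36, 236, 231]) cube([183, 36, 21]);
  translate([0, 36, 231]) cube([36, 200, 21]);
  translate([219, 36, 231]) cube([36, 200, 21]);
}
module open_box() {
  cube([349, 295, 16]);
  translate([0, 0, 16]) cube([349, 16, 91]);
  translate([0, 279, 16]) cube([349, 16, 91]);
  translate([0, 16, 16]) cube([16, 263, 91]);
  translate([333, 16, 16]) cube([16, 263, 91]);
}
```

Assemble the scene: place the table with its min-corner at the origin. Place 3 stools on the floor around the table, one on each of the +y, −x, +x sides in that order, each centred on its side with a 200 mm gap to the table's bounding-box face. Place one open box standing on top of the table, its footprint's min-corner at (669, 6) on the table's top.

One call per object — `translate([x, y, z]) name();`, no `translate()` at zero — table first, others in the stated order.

table();
translate([725, 730, 0]) stool();
translate([-455, 129, 0]) stool();
translate([1905, 129, 0]) stool();
translate([669, 6, 774]) open_box();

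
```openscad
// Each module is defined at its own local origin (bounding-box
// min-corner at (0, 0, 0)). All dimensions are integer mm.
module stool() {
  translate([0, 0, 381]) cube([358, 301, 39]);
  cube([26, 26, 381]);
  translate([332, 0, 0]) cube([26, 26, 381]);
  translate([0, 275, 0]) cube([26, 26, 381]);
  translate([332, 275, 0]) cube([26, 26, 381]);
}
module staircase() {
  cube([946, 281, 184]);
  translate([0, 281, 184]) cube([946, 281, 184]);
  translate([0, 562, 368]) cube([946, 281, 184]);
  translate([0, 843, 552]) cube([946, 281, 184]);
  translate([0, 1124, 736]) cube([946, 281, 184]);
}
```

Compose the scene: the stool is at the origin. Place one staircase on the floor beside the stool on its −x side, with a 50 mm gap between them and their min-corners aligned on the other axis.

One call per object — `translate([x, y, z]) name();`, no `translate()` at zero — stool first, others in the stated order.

stool();
translate([-996, 0, 0]) staircase();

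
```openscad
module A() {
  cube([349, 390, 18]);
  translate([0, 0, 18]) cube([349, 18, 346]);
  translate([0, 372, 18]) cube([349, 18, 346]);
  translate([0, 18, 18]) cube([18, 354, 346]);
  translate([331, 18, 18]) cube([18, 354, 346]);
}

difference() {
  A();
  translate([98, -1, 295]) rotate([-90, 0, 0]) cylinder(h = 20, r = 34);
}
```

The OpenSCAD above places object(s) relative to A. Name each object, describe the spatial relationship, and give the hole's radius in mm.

A is an open box. The open box has a circular hole through its front wall. The hole's radius is 34 mm.

The subtracted cylinder has r = 34 mm.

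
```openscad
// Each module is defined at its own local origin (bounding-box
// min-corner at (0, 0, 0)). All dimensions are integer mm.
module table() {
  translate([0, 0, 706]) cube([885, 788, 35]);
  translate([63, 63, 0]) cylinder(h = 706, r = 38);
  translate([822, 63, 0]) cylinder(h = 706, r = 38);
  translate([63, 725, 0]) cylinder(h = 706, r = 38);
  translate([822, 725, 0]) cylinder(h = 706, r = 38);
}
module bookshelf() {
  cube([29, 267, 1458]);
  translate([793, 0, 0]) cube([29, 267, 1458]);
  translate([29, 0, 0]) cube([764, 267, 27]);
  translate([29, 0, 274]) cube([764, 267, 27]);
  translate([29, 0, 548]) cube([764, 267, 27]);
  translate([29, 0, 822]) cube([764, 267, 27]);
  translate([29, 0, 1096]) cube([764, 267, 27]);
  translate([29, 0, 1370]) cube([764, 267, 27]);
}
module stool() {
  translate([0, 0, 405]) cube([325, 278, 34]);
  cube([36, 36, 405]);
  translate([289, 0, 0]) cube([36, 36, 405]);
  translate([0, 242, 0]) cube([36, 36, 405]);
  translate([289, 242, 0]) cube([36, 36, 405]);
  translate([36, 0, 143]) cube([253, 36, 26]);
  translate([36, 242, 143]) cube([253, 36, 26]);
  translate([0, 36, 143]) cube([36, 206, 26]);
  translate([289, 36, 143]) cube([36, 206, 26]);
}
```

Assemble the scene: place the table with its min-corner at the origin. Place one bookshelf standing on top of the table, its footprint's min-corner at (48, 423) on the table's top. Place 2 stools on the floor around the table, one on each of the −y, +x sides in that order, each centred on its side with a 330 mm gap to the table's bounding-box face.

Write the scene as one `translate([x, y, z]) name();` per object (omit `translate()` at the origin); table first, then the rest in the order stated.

table();
translate([48, 423, 741]) bookshelf();
translate([280, -608, 0]) stool();
translate([1215, 255, 0]) stool();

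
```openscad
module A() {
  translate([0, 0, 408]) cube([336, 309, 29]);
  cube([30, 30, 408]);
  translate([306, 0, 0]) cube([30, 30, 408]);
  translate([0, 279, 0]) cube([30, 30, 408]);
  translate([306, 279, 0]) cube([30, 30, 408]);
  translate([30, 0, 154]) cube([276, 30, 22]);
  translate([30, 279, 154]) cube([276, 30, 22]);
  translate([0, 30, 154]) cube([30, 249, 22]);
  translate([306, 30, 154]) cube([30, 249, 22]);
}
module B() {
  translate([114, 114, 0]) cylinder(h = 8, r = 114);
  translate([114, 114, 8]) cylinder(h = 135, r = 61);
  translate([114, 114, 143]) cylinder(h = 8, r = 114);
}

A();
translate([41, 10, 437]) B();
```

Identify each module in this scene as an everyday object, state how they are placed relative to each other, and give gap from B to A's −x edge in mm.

A is a stool. B is a spool. The spool is on top of the stool. The gap from the spool to the stool's −x edge is 41 mm.

The spool's min-x is at 41; the stool's min-x is 0; gap = 41 mm.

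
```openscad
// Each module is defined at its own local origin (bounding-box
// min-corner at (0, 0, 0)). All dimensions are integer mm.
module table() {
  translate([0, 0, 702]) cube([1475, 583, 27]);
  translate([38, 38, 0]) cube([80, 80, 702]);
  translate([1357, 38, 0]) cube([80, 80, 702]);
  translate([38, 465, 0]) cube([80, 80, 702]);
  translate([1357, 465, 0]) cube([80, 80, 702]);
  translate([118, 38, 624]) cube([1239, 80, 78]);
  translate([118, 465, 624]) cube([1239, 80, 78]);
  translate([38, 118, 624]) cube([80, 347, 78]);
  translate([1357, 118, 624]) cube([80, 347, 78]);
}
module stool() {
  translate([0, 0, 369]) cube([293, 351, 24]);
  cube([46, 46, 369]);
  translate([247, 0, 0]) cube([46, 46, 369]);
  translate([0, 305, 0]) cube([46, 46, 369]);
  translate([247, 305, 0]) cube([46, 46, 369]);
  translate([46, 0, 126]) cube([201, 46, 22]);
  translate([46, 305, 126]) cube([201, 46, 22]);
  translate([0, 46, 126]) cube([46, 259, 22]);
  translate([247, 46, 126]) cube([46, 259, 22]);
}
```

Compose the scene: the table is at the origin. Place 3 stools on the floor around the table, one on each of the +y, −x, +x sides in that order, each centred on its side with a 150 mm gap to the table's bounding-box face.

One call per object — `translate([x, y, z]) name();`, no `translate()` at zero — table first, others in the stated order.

table();
translate([591, 733, 0]) stool();
translate([-443, 116, 0]) stool();
translate([1625, 116, 0]) stool();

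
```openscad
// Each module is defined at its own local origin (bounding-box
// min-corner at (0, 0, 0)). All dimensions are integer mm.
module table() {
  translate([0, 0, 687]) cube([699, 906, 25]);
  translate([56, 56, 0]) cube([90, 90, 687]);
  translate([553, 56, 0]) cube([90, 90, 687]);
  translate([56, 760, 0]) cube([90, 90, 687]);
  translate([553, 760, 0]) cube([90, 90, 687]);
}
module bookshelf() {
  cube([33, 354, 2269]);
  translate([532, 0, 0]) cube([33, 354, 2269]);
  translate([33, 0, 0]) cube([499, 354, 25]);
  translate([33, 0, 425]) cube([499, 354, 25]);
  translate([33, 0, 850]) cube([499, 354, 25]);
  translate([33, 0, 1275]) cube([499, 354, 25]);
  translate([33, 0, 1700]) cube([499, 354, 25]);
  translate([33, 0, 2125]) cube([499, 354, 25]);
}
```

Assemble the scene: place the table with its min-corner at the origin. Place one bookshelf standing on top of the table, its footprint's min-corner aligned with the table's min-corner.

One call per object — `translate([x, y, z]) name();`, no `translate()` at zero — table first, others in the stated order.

table();
translate([0, 0, 712]) bookshelf();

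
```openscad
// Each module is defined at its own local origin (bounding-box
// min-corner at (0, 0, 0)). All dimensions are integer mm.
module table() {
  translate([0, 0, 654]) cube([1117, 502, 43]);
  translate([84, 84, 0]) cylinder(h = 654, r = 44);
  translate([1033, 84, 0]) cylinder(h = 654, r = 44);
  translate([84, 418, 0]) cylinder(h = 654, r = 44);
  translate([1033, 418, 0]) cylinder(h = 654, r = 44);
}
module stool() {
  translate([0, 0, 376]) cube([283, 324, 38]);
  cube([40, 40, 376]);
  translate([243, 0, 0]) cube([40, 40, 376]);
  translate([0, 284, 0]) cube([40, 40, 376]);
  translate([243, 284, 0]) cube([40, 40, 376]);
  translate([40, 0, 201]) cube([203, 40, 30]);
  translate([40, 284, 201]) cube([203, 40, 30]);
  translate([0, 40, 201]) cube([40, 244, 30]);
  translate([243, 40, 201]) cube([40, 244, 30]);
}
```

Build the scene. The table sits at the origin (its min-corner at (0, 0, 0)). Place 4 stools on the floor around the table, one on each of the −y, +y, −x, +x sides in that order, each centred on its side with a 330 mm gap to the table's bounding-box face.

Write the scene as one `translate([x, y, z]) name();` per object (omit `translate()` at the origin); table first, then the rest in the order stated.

table();
translate([417, -654, 0]) stool();
translate([417, 832, 0]) stool();
translate([-613, 89, 0]) stool();
translate([1447, 89, 0]) stool();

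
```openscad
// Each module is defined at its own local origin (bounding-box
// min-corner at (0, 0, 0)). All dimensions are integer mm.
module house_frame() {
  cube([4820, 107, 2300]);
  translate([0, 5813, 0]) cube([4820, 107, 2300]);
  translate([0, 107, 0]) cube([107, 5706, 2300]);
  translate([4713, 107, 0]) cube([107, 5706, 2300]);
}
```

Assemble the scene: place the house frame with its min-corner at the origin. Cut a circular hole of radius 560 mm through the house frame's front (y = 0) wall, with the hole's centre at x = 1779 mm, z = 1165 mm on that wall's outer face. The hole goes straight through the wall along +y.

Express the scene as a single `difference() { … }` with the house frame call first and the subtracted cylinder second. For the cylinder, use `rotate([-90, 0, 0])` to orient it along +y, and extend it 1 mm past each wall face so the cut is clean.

difference() {
  house_frame();
  translate([1779, -1, 1165]) rotate([-90, 0, 0]) cylinder(h = 109, r = 560);
}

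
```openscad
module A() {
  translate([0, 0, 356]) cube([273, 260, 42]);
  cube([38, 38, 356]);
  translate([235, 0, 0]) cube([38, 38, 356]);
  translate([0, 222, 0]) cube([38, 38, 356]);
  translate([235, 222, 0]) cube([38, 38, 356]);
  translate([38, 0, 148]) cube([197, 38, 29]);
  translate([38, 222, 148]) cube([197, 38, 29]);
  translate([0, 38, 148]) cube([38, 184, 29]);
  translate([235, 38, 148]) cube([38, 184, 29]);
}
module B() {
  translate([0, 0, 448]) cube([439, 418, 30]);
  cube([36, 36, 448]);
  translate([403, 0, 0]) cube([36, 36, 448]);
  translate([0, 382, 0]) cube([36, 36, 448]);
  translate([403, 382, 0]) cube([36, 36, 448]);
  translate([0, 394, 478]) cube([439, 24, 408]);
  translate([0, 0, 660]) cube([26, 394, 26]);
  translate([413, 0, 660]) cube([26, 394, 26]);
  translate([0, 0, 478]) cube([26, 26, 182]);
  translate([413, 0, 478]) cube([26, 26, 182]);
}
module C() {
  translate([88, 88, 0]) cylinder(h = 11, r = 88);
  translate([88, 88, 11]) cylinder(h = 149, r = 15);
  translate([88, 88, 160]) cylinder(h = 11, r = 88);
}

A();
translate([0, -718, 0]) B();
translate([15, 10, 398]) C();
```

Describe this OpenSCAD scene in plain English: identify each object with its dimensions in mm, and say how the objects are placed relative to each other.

A is a four-legged stool. The seat is a 273×260×42 mm slab whose top surface is at z = 398 mm; four square legs, each 38×38 mm in cross-section, run from the floor (z = 0) to the underside of the seat, each flush with a corner of the seat. Four stretchers, 38 mm wide and 29 mm tall, connect adjacent legs with their undersides at z = 148 mm, each running between the inner faces of the legs it joins and aligned with the legs' outer faces on the other axis.

B is a chair. The seat is a 439×418×30 mm slab with its top at z = 478 mm, on four 36×36 mm corner legs (flush with the seat edges, standing on z = 0). A flat backrest 24 mm thick, 408 mm tall, spans the full seat width and rises from the seat top along its +y edge, rear face flush with the rear of the seat. Two armrests of 26×26 mm section run along each side from the seat's front edge to the front of the backrest, top faces 208 mm above the seat top and outer faces flush with the seat's x-edges; a 26×26 mm post under the front of each armrest stands on the seat at the front corner.

C is a spool: two coaxial disc flanges of radius 88 mm and thickness 11 mm, joined by a core cylinder of radius 15 mm and height 149 mm. The lower flange rests on z = 0 and the three cylinders share a vertical axis.

The chair is on the floor beside the stool on its −y side. The spool is on top of the stool.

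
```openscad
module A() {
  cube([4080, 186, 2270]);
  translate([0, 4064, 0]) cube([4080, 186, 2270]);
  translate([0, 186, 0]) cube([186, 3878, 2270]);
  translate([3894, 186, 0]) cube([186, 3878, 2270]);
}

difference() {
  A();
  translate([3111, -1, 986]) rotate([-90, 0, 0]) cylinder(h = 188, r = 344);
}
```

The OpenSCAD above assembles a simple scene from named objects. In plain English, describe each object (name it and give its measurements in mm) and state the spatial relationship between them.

A is the wall frame of a small rectangular building: four walls, each 2270 mm tall and 186 mm thick, enclosing a footprint 4080 mm (x) by 4250 mm (y) outside-to-outside, with no floor or roof. The front and back walls (the −y and +y sides) span the full width; the two side walls fit between them.

The house frame has a circular hole of radius 344 mm through its front wall, centred at (x = 3111, z = 986).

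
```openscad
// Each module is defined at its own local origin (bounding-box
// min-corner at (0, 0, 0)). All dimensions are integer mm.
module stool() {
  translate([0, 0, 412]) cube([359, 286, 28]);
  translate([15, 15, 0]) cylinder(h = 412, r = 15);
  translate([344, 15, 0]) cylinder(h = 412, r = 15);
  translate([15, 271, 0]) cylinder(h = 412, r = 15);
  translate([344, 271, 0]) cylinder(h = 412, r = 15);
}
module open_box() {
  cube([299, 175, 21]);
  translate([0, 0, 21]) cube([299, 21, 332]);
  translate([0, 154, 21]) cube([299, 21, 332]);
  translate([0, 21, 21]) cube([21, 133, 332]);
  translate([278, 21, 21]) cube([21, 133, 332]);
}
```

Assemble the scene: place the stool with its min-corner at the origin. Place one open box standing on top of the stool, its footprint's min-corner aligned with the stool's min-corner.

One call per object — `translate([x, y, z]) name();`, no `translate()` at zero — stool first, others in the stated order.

stool();
translate([0, 0, 440]) open_box();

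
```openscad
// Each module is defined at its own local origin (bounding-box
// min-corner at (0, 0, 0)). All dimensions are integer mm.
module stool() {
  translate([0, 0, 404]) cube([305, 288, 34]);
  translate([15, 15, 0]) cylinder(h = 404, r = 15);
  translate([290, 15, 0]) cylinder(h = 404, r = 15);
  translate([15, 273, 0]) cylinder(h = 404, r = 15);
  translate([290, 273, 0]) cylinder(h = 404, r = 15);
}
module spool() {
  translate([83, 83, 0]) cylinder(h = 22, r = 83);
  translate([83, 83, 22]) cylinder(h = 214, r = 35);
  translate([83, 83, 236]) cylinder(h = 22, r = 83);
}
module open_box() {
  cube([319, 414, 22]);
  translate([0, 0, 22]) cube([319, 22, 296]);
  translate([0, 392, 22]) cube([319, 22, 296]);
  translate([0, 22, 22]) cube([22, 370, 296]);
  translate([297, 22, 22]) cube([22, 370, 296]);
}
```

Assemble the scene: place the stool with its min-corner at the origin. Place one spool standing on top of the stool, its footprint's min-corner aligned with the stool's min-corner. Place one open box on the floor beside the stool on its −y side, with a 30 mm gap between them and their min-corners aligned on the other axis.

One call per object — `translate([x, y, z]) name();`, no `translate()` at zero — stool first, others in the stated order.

stool();
translate([0, 0, 438]) spool();
translate([0, -444, 0]) open_box();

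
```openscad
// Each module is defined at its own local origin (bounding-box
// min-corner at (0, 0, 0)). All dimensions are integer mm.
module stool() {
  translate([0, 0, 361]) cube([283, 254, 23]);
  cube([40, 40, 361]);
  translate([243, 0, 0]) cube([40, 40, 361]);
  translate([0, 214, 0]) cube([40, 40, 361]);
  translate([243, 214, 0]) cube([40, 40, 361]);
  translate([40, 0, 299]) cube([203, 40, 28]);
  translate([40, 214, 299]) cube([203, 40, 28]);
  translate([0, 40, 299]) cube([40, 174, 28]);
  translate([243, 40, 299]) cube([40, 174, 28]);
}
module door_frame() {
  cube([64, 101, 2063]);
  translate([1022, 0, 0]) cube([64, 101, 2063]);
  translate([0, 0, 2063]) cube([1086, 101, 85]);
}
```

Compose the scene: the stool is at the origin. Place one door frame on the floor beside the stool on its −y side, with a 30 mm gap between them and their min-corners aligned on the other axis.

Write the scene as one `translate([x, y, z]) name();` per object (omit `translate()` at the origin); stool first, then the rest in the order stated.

stool();
translate([0, -131, 0]) door_frame();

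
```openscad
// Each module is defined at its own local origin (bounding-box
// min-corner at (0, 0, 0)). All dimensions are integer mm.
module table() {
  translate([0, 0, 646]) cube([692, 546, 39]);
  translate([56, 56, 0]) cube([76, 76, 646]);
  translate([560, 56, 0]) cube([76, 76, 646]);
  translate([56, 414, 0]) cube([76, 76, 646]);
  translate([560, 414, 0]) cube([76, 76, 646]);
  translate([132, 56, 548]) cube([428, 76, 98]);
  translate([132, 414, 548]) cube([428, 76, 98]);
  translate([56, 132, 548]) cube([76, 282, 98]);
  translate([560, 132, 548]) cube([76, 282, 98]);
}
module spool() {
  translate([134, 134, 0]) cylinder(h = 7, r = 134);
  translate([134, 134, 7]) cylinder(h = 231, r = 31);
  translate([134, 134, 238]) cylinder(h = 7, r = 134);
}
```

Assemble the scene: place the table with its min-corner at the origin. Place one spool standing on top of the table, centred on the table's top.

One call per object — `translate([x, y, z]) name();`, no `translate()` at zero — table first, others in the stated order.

table();
translate([212, 139, 685]) spool();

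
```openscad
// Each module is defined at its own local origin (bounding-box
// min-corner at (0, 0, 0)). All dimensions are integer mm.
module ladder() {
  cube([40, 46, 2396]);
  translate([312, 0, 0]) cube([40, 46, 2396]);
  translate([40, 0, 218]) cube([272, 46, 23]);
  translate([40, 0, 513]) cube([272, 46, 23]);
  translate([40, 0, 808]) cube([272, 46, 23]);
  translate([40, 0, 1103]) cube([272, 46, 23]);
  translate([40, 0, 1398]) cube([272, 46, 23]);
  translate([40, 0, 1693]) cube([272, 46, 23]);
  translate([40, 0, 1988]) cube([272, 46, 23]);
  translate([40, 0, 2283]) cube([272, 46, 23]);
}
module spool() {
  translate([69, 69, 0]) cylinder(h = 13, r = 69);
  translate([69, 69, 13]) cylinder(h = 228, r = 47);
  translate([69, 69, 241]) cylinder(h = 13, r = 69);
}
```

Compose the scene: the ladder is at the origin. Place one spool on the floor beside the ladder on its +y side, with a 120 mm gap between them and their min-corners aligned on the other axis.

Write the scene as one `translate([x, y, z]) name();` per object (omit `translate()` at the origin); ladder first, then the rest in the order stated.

ladder();
translate([0, 166, 0]) spool();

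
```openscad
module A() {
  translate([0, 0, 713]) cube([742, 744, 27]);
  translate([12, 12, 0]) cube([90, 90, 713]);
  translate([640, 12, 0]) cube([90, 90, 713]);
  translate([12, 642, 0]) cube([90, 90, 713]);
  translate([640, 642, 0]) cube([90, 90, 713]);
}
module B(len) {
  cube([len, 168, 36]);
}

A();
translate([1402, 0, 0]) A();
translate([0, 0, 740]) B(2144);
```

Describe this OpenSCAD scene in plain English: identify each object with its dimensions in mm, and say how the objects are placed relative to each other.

A is a rectangular dining table. The top is 742×744×27 mm with its upper surface at z = 740 mm. It stands on four 90×90 mm square legs, each inset 12 mm from the nearest pair of top edges, running from the floor to the underside of the top.

B is a rectangular beam 2144 mm long (x), 168 mm deep (y), 36 mm thick (z).

The beam spans the tops of two tables placed 660 mm apart, resting at z = 740 mm.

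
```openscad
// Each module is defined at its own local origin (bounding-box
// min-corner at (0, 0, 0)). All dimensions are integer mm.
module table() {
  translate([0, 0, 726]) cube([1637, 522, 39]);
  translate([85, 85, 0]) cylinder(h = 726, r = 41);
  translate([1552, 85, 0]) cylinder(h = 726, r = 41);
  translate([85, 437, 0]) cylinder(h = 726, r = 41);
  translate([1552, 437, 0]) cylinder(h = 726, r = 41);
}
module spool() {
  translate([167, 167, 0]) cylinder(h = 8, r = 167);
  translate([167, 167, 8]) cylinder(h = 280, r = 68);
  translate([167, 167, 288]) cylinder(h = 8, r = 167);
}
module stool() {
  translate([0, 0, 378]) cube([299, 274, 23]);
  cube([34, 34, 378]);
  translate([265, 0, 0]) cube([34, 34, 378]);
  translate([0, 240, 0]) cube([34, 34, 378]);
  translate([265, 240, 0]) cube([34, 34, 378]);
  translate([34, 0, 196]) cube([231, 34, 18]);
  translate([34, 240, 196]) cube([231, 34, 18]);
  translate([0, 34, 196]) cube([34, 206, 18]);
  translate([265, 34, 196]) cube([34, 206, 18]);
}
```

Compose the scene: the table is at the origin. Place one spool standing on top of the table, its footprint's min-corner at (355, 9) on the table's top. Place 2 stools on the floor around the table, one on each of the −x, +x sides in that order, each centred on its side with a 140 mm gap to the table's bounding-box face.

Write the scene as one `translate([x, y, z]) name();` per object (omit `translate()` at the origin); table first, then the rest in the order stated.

table();
translate([355, 9, 765]) spool();
translate([-439, 124, 0]) stool();
translate([1777, 124, 0]) stool();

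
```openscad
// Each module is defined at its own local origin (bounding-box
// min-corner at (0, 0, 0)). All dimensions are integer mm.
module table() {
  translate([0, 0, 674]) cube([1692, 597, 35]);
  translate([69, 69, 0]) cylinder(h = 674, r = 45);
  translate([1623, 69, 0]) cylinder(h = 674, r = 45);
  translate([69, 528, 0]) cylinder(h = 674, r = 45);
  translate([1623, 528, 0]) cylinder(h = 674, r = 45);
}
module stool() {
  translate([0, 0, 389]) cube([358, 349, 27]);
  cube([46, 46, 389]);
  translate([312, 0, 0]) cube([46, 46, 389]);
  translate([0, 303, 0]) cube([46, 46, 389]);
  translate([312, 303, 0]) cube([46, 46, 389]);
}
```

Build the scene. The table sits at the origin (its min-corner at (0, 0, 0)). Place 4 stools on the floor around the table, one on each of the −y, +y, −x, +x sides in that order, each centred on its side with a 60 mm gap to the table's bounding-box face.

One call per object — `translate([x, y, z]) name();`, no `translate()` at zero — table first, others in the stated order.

table();
translate([667, -409, 0]) stool();
translate([667, 657, 0]) stool();
translate([-418, 124, 0]) stool();
translate([1752, 124, 0]) stool();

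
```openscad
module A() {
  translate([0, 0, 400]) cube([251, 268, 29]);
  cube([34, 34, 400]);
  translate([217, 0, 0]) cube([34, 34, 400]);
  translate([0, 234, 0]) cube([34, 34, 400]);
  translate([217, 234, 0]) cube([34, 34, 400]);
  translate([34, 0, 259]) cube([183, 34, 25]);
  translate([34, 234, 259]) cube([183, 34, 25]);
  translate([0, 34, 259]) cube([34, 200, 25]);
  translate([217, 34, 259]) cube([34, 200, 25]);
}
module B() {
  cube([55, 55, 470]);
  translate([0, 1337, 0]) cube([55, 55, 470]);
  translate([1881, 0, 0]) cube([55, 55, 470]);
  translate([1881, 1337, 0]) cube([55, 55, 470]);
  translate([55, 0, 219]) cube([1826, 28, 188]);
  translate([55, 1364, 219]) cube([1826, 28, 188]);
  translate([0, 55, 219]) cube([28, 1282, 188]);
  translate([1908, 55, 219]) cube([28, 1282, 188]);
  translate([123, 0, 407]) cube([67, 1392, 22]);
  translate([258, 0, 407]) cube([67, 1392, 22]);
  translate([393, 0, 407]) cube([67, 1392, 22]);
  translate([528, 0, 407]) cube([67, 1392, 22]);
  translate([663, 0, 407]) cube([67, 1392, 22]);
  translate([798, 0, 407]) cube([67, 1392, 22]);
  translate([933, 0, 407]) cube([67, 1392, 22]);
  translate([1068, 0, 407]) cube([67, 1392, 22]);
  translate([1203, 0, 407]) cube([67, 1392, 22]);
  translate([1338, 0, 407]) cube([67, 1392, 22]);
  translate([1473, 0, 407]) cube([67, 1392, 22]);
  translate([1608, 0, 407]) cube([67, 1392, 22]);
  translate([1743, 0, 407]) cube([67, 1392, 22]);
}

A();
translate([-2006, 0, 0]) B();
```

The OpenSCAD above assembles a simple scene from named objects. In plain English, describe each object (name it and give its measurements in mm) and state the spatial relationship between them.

A is a four-legged stool. The seat is a 251×268×29 mm slab whose top surface is at z = 429 mm; four square legs, each 34×34 mm in cross-section, run from the floor (z = 0) to the underside of the seat, each flush with a corner of the seat. Four stretchers, 34 mm wide and 25 mm tall, connect adjacent legs with their undersides at z = 259 mm, each running between the inner faces of the legs it joins and aligned with the legs' outer faces on the other axis.

B is a bed frame 1936 mm long (x) by 1392 mm wide (y). Four 55×55 mm corner posts, 470 mm tall, at the corners of the footprint. Four rails of 28 mm thickness and 188 mm height run between adjacent posts with their undersides at z = 219 mm, their outer faces flush with the outside of the frame (the two x-running rails run between the posts' inner faces; the two y-running rails run between the posts' inner faces). 13 slats, each 67 mm wide (x) and 22 mm thick, lie across the top of the two x-running rails, running the full 1392 mm width of the frame in y; the slats are evenly spaced along x between the inner faces of the end posts with equal gaps (rounded down to the nearest mm) at the −x end and between each pair — any rounding remainder accumulates at the +x end.

The bed frame is on the floor beside the stool on its −x side.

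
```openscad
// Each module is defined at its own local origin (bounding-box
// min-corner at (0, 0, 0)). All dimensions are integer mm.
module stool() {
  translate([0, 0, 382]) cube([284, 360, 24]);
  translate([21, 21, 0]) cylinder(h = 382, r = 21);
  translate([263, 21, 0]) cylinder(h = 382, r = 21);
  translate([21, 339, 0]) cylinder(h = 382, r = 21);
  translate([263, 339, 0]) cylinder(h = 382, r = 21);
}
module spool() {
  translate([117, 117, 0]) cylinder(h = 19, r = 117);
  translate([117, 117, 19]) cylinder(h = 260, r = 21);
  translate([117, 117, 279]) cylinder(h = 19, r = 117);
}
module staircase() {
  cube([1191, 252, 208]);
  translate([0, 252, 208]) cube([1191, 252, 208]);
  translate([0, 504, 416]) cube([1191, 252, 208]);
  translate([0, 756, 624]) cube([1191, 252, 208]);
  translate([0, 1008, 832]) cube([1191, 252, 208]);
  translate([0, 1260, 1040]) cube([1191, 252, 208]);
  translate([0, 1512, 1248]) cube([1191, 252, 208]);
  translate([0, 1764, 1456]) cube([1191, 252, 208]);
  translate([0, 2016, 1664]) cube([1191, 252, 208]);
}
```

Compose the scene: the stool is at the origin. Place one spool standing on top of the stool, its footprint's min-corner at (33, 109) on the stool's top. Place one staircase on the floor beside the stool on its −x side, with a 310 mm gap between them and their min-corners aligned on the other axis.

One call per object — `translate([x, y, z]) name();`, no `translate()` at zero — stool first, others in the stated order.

stool();
translate([33, 109, 406]) spool();
translate([-1501, 0, 0]) staircase();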